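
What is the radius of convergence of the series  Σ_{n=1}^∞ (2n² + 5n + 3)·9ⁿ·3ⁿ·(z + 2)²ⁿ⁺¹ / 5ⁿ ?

R = √15/9

By the ratio test, |a_{n+1}/a_n| = [(2(n+1)² + 5(n+1) + 3)/(2n² + 5n + 3)] · 9·3/5 → 27/5.
Writing y = (z + 2)², the series in y has radius 5/27, so |z + 2| < √(5/27) and R = √15/9.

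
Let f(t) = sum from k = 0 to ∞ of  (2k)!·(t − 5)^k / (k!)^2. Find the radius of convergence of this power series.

R = 1/4

Ratio test: |a_{k+1}/a_k| = (2k+1)·(2k+2)/(k+1)² → 4 as k → ∞.
Thus R = 1/(4) = 1/4.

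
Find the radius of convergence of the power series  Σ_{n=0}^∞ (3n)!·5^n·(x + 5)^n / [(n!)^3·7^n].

The ratio of consecutive coefficients is (3n+1)·(3n+2)·(3n+3)/(n+1)³ · 5/7 → 135/7.
Convergence for |x + 5| · 135/7 < 1, i.e. |x + 5| < 7/135. So R = 7/135.

R = 7/135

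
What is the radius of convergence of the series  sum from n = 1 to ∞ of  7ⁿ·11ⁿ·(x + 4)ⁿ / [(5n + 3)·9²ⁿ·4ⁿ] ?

By the ratio test, |a_{n+1}/a_n| = [(5n + 3)/(5(n+1) + 3)] · 7·11/(81·4) → 77/324.
The series converges when 77/324 · |x + 4| < 1, giving R = 324/77.

R = 324/77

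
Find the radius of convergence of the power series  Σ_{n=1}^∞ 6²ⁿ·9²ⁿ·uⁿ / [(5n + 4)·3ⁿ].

R = 1/972

The ratio of consecutive coefficients is [(5n + 4)/(5(n+1) + 4)] · 36·81/3 → 972.
Thus R = 1/(972) = 1/972.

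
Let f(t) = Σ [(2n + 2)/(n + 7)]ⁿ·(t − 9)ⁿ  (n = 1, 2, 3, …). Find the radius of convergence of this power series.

Applying the root test, |a_n|^(1/n) = (2n + 2)/(n + 7) → 2.
The series converges when 2 · |t − 9| < 1, giving R = 1/2.

R = 1/2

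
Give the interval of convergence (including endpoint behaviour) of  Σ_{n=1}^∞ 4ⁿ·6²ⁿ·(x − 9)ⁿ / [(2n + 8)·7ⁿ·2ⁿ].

By the ratio test, |a_{n+1}/a_n| = [(2n + 8)/(2(n+1) + 8)] · 4·36/(7·2) → 72/7.
The series converges when 72/7 · |x − 9| < 1, giving R = 7/72.
Check x = 655/72: the terms are asymptotic to a nonzero constant times 1/n, so the series diverges by limit comparison with Σ 1/n.
At x = 641/72: an alternating series whose terms decrease to 0 in absolute value, so it converges by the Leibniz criterion.

[641/72, 655/72)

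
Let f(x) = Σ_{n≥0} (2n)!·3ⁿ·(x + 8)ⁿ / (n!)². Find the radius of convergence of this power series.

R = 1/12

By the ratio test, |a_{n+1}/a_n| = (2n+1)·(2n+2)/(n+1)² · 3 → 12.
Hence the series converges for |x + 8| < 1/(12) = 1/12, so the radius of convergence is 1/12.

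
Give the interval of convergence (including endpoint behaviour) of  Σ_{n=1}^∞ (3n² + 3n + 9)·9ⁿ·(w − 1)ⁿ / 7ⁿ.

Ratio test: |a_{n+1}/a_n| = [(3(n+1)² + 3(n+1) + 9)/(3n² + 3n + 9)] · 9/7 → 9/7 as n → ∞.
Thus R = 1/(9/7) = 7/9.
Endpoint w = 16/9: the terms do not tend to 0, so the series diverges.
At w = 2/9: the terms do not tend to 0, so the series diverges.

(2/9, 16/9)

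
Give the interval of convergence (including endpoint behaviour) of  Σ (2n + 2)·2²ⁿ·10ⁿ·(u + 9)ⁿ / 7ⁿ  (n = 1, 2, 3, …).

(-367/40, -353/40)

Apply the ratio test: |a_{n+1}| / |a_n| = [(2(n+1) + 2)/(2n + 2)] · 4·10/7, which tends to 40/7 as n → ∞.
Thus R = 1/(40/7) = 7/40.
When u = -353/40, the n-th term does not approach 0; divergence by the term test.
When u = -367/40, the terms have absolute value of order n, which does not tend to 0, so the series diverges by the divergence test.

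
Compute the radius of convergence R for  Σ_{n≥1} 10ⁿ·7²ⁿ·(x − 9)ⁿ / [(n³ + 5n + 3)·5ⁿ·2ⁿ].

R = 1/49

Ratio test: |a_{n+1}/a_n| = [(n³ + 5n + 3)/((n+1)³ + 5(n+1) + 3)] · 10·49/(5·2) → 49 as n → ∞.
Hence the series converges for |x − 9| < 1/(49) = 1/49, so the radius of convergence is 1/49.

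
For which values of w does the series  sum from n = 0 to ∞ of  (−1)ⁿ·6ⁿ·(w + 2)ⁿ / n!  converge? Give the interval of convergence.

(−∞, ∞)

Ratio test: |a_{n+1}/a_n| = 6 · 1/(n+1) → 0 as n → ∞.
Since the limit is 0 < 1 for every w, the series converges on all of ℝ and R = ∞.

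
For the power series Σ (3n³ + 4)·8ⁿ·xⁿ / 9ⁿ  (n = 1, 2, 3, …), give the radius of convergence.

R = 9/8

The ratio of consecutive coefficients is [(3(n+1)³ + 4)/(3n³ + 4)] · 8/9 → 8/9.
Hence the series converges for |x| < 1/(8/9) = 9/8, so the radius of convergence is 9/8.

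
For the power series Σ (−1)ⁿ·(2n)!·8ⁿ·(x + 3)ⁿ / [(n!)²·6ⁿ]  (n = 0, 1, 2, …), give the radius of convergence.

R = 3/16

Ratio test: |a_{n+1}/a_n| = (2n+1)·(2n+2)/(n+1)² · 8/6 → 16/3 as n → ∞.
Thus R = 1/(16/3) = 3/16.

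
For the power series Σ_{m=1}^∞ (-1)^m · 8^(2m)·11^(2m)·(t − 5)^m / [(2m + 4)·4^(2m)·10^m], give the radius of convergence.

By the ratio test, |a_{m+1}/a_m| = [(2m + 4)/(2(m+1) + 4)] · 64·121/(16·10) → 242/5.
Thus R = 1/(242/5) = 5/242.

R = 5/242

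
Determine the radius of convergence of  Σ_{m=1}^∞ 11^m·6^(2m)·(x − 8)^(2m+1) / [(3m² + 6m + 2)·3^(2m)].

R = √11/22

Ratio test: |a_{m+1}/a_m| = [(3m² + 6m + 2)/(3(m+1)² + 6(m+1) + 2)] · 11·36/9 → 44 as m → ∞.
Successive powers of (x − 8) differ by 2, so the series converges when |x − 8|² · 44 < 1, i.e. |x − 8| < √(1/44). So R = √11/22.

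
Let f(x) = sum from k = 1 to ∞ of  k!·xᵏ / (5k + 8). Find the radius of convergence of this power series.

R = 0

Apply the ratio test: |a_{k+1}| / |a_k| = (k+1) · (5k + 8)/(5(k+1) + 8), which tends to ∞ as k → ∞.
The terms grow without bound for any x ≠ 0, so R = 0 (convergence only at x = 0).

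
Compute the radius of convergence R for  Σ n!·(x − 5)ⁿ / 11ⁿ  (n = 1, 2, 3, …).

By the ratio test, |a_{n+1}/a_n| = (n+1) · 1/11 → ∞.
Since the ratio → ∞, the series diverges for every x ≠ 5, and R = 0.

R = 0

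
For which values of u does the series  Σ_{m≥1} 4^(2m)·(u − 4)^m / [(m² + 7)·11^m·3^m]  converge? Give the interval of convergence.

The ratio of consecutive coefficients is [(m² + 7)/((m+1)² + 7)] · 16/(11·3) → 16/33.
Thus R = 1/(16/33) = 33/16.
When u = 97/16, absolute convergence follows by limit comparison with Σ 1/m².
Check u = 31/16: the series is dominated by a constant times Σ 1/m², which converges (p = 2 > 1).

[31/16, 97/16]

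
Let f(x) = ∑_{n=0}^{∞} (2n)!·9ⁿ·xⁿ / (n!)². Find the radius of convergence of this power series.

R = 1/36

The ratio of consecutive coefficients is (2n+1)·(2n+2)/(n+1)² · 9 → 36.
Convergence for |x| · 36 < 1, i.e. |x| < 1/36. So R = 1/36.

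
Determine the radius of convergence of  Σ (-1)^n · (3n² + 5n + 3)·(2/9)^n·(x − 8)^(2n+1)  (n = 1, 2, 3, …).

R = 3√2/2

Apply the ratio test: |a_{n+1}| / |a_n| = [(3(n+1)² + 5(n+1) + 3)/(3n² + 5n + 3)] · 2/9, which tends to 2/9 as n → ∞.
Successive powers of (x − 8) differ by 2, so the series converges when |x − 8|² · 2/9 < 1, i.e. |x − 8| < √(9/2). So R = 3√2/2.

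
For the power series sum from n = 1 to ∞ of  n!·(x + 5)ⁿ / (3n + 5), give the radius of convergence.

Ratio test: |a_{n+1}/a_n| = (n+1) · (3n + 5)/(3(n+1) + 5) → ∞ as n → ∞.
Since the ratio → ∞, the series diverges for every x ≠ -5, and R = 0.

R = 0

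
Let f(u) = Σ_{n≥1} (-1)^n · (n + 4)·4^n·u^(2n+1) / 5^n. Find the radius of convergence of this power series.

By the ratio test, |a_{n+1}/a_n| = [((n+1) + 4)/(n + 4)] · 4/5 → 4/5.
Writing y = u², the series in y has radius 5/4, so |u| < √(5/4) and R = √5/2.

R = √5/2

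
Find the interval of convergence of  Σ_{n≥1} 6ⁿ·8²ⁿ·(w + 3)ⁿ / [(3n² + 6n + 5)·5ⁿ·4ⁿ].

The ratio of consecutive coefficients is [(3n² + 6n + 5)/(3(n+1)² + 6(n+1) + 5)] · 6·64/(5·4) → 96/5.
The series converges when 96/5 · |w + 3| < 1, giving R = 5/96.
When w = -283/96, absolute convergence follows by limit comparison with Σ 1/n².
Endpoint w = -293/96: the terms are on the order of 1/n², so the series converges absolutely by comparison with the p-series (p = 2 > 1).

[-293/96, -283/96]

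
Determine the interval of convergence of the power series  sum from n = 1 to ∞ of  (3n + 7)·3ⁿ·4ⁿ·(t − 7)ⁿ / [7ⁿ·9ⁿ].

(7/4, 49/4)

The ratio of consecutive coefficients is [(3(n+1) + 7)/(3n + 7)] · 3·4/(7·9) → 4/21.
Hence the series converges for |t − 7| < 1/(4/21) = 21/4, so the radius of convergence is 21/4.
Endpoint t = 49/4: the terms do not tend to 0, so the series diverges.
Endpoint t = 7/4: the terms have absolute value of order n, which does not tend to 0, so the series diverges by the divergence test.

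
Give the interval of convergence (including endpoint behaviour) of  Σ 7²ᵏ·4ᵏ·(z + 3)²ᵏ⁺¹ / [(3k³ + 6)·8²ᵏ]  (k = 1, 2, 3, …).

[-25/7, -17/7]

The ratio of consecutive coefficients is [(3k³ + 6)/(3(k+1)³ + 6)] · 49·4/64 → 49/16.
Since the exponent of (z + 3) increases by 2 each term, convergence requires |z + 3|² < 16/49, hence R = 4/7.
At z = -17/7: the series is dominated by a constant times Σ 1/k³, which converges (p = 3 > 1).
When z = -25/7, the terms are on the order of 1/k³, so the series converges absolutely by comparison with the p-series (p = 3 > 1).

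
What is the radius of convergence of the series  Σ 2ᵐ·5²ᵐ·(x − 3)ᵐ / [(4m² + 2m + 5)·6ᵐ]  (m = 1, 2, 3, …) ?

Apply the ratio test: |a_{m+1}| / |a_m| = [(4m² + 2m + 5)/(4(m+1)² + 2(m+1) + 5)] · 2·25/6, which tends to 25/3 as m → ∞.
The series converges when 25/3 · |x − 3| < 1, giving R = 3/25.

R = 3/25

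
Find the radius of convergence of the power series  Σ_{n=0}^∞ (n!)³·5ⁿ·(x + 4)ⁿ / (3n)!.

Apply the ratio test: |a_{n+1}| / |a_n| = (n+1)³/[(3n+1)·(3n+2)·(3n+3)] · 5, which tends to 5/27 as n → ∞.
Hence the series converges for |x + 4| < 1/(5/27) = 27/5, so the radius of convergence is 27/5.

R = 27/5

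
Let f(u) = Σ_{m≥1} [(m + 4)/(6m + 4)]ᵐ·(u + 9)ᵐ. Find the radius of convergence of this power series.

Root test: |a_m|^(1/m) = (m + 4)/(6m + 4) → 1/6.
Convergence for |u + 9| · 1/6 < 1, i.e. |u + 9| < 6. So R = 6.

R = 6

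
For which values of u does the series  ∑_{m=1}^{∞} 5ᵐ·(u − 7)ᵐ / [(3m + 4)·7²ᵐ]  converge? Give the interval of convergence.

By the ratio test, |a_{m+1}/a_m| = [(3m + 4)/(3(m+1) + 4)] · 5/49 → 5/49.
Hence the series converges for |u − 7| < 1/(5/49) = 49/5, so the radius of convergence is 49/5.
Check u = 84/5: the terms are asymptotic to a nonzero constant times 1/m, so the series diverges by limit comparison with Σ 1/m.
When u = -14/5, convergence follows from the alternating series test (terms decrease monotonically to 0).

[-14/5, 84/5)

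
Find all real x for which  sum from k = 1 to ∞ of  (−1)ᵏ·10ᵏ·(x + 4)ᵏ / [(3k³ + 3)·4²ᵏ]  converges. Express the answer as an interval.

[-28/5, -12/5]

Ratio test: |a_{k+1}/a_k| = [(3k³ + 3)/(3(k+1)³ + 3)] · 10/16 → 5/8 as k → ∞.
Thus R = 1/(5/8) = 8/5.
Check x = -12/5: the terms are on the order of 1/k³, so the series converges absolutely by comparison with the p-series (p = 3 > 1).
When x = -28/5, the terms are on the order of 1/k³, so the series converges absolutely by comparison with the p-series (p = 3 > 1).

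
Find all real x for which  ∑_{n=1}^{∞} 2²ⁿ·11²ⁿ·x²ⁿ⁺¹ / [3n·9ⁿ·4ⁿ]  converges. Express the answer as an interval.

(-3/11, 3/11)

By the ratio test, |a_{n+1}/a_n| = [3n/3(n+1)] · 4·121/(9·4) → 121/9.
Since the exponent of x increases by 2 each term, convergence requires |x|² < 9/121, hence R = 3/11.
At x = 3/11: comparison with the harmonic series Σ 1/n shows the series diverges.
Endpoint x = -3/11: comparison with the harmonic series Σ 1/n shows the series diverges.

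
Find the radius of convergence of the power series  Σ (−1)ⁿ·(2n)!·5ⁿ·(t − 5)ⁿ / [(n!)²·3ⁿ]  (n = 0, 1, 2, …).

R = 3/20

Apply the ratio test: |a_{n+1}| / |a_n| = (2n+1)·(2n+2)/(n+1)² · 5/3, which tends to 20/3 as n → ∞.
Convergence for |t − 5| · 20/3 < 1, i.e. |t − 5| < 3/20. So R = 3/20.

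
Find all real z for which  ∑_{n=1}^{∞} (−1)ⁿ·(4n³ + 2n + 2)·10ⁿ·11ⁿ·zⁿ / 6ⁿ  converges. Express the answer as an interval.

(-3/55, 3/55)

Ratio test: |a_{n+1}/a_n| = [(4(n+1)³ + 2(n+1) + 2)/(4n³ + 2n + 2)] · 10·11/6 → 55/3 as n → ∞.
Hence the series converges for |z| < 1/(55/3) = 3/55, so the radius of convergence is 3/55.
When z = 3/55, the n-th term does not approach 0; divergence by the term test.
At z = -3/55: the terms do not tend to 0, so the series diverges.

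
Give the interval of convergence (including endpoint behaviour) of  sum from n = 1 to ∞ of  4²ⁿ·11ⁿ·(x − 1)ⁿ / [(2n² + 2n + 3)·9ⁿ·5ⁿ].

[131/176, 221/176]

The ratio of consecutive coefficients is [(2n² + 2n + 3)/(2(n+1)² + 2(n+1) + 3)] · 16·11/(9·5) → 176/45.
Thus R = 1/(176/45) = 45/176.
At x = 221/176: the series is dominated by a constant times Σ 1/n², which converges (p = 2 > 1).
At x = 131/176: the terms are on the order of 1/n², so the series converges absolutely by comparison with the p-series (p = 2 > 1).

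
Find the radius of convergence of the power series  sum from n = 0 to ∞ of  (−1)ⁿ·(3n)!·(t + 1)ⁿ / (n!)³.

R = 1/27

By the ratio test, |a_{n+1}/a_n| = (3n+1)·(3n+2)·(3n+3)/(n+1)³ → 27.
Convergence for |t + 1| · 27 < 1, i.e. |t + 1| < 1/27. So R = 1/27.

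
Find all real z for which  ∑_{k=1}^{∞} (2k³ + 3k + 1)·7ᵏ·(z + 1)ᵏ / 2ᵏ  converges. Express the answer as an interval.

Apply the ratio test: |a_{k+1}| / |a_k| = [(2(k+1)³ + 3(k+1) + 1)/(2k³ + 3k + 1)] · 7/2, which tends to 7/2 as k → ∞.
The series converges when 7/2 · |z + 1| < 1, giving R = 2/7.
Endpoint z = -5/7: the terms do not tend to 0, so the series diverges.
When z = -9/7, the terms do not tend to 0, so the series diverges.

(-9/7, -5/7)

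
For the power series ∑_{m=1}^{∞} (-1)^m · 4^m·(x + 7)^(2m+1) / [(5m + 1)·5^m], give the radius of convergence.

R = √5/2

Ratio test: |a_{m+1}/a_m| = [(5m + 1)/(5(m+1) + 1)] · 4/5 → 4/5 as m → ∞.
Successive powers of (x + 7) differ by 2, so the series converges when |x + 7|² · 4/5 < 1, i.e. |x + 7| < √(5/4). So R = √5/2.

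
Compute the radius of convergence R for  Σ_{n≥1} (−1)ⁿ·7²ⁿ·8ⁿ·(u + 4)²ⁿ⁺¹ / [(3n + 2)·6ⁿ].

Apply the ratio test: |a_{n+1}| / |a_n| = [(3n + 2)/(3(n+1) + 2)] · 49·8/6, which tends to 196/3 as n → ∞.
Successive powers of (u + 4) differ by 2, so the series converges when |u + 4|² · 196/3 < 1, i.e. |u + 4| < √(3/196). So R = √3/14.

R = √3/14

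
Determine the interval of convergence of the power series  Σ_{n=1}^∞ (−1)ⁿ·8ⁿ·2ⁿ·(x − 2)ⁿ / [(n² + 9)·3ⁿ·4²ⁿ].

By the ratio test, |a_{n+1}/a_n| = [(n² + 9)/((n+1)² + 9)] · 8·2/(3·16) → 1/3.
Hence the series converges for |x − 2| < 1/(1/3) = 3, so the radius of convergence is 3.
Check x = 5: absolute convergence follows by limit comparison with Σ 1/n².
Check x = -1: the series is dominated by a constant times Σ 1/n², which converges (p = 2 > 1).

[-1, 5]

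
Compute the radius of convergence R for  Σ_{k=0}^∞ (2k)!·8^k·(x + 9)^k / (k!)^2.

Apply the ratio test: |a_{k+1}| / |a_k| = (2k+1)·(2k+2)/(k+1)² · 8, which tends to 32 as k → ∞.
Hence the series converges for |x + 9| < 1/(32) = 1/32, so the radius of convergence is 1/32.

R = 1/32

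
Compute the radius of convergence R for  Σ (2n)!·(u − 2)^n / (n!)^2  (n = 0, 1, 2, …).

The ratio of consecutive coefficients is (2n+1)·(2n+2)/(n+1)² → 4.
Thus R = 1/(4) = 1/4.

R = 1/4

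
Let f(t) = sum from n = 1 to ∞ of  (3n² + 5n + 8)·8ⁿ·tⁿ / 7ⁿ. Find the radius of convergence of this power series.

R = 7/8

The ratio of consecutive coefficients is [(3(n+1)² + 5(n+1) + 8)/(3n² + 5n + 8)] · 8/7 → 8/7.
Thus R = 1/(8/7) = 7/8.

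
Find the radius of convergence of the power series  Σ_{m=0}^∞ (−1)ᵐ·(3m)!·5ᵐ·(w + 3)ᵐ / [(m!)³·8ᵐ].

Ratio test: |a_{m+1}/a_m| = (3m+1)·(3m+2)·(3m+3)/(m+1)³ · 5/8 → 135/8 as m → ∞.
Convergence for |w + 3| · 135/8 < 1, i.e. |w + 3| < 8/135. So R = 8/135.

R = 8/135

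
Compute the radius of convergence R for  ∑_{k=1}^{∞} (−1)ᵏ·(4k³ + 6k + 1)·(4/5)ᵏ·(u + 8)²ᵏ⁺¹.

Ratio test: |a_{k+1}/a_k| = [(4(k+1)³ + 6(k+1) + 1)/(4k³ + 6k + 1)] · 4/5 → 4/5 as k → ∞.
Writing y = (u + 8)², the series in y has radius 5/4, so |u + 8| < √(5/4) and R = √5/2.

R = √5/2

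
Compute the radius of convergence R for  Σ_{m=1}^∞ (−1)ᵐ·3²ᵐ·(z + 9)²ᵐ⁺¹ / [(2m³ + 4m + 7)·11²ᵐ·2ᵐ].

R = 11√2/3

Apply the ratio test: |a_{m+1}| / |a_m| = [(2m³ + 4m + 7)/(2(m+1)³ + 4(m+1) + 7)] · 9/(121·2), which tends to 9/242 as m → ∞.
Since the exponent of (z + 9) increases by 2 each term, convergence requires |z + 9|² < 242/9, hence R = 11√2/3.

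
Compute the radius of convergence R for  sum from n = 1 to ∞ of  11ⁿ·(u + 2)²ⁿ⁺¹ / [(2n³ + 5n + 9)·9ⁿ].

R = 3√11/11

By the ratio test, |a_{n+1}/a_n| = [(2n³ + 5n + 9)/(2(n+1)³ + 5(n+1) + 9)] · 11/9 → 11/9.
Successive powers of (u + 2) differ by 2, so the series converges when |u + 2|² · 11/9 < 1, i.e. |u + 2| < √(9/11). So R = 3√11/11.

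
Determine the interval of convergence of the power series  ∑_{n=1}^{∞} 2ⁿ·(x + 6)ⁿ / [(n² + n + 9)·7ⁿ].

[-19/2, -5/2]

By the ratio test, |a_{n+1}/a_n| = [(n² + n + 9)/((n+1)² + (n+1) + 9)] · 2/7 → 2/7.
Convergence for |x + 6| · 2/7 < 1, i.e. |x + 6| < 7/2. So R = 7/2.
Endpoint x = -5/2: absolute convergence follows by limit comparison with Σ 1/n².
Endpoint x = -19/2: absolute convergence follows by limit comparison with Σ 1/n².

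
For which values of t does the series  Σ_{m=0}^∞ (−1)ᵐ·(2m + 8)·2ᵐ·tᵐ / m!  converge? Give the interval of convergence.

(−∞, ∞)

Apply the ratio test: |a_{m+1}| / |a_m| = (2(m+1) + 8)/(2m + 8) · 2 · 1/(m+1), which tends to 0 as m → ∞.
The ratio tends to 0 regardless of t, hence R = ∞.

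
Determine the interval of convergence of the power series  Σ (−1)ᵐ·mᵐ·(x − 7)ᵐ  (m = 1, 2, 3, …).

{7}

Root test: |a_m|^(1/m) = m → ∞.
Since the m-th root of |a_m| is unbounded, the series converges only at x = 7; R = 0.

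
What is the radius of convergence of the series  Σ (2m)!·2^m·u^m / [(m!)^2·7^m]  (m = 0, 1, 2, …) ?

R = 7/8

Ratio test: |a_{m+1}/a_m| = (2m+1)·(2m+2)/(m+1)² · 2/7 → 8/7 as m → ∞.
Thus R = 1/(8/7) = 7/8.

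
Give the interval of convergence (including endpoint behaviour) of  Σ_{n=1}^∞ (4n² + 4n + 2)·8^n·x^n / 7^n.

Ratio test: |a_{n+1}/a_n| = [(4(n+1)² + 4(n+1) + 2)/(4n² + 4n + 2)] · 8/7 → 8/7 as n → ∞.
Hence the series converges for |x| < 1/(8/7) = 7/8, so the radius of convergence is 7/8.
At x = 7/8: the n-th term does not approach 0; divergence by the term test.
Endpoint x = -7/8: the terms do not tend to 0, so the series diverges.

(-7/8, 7/8)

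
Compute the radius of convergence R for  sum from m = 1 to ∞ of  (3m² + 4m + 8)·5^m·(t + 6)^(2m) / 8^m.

R = 2√10/5

Ratio test: |a_{m+1}/a_m| = [(3(m+1)² + 4(m+1) + 8)/(3m² + 4m + 8)] · 5/8 → 5/8 as m → ∞.
Successive powers of (t + 6) differ by 2, so the series converges when |t + 6|² · 5/8 < 1, i.e. |t + 6| < √(8/5). So R = 2√10/5.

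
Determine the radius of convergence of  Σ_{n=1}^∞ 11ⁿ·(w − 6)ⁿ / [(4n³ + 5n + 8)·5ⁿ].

Ratio test: |a_{n+1}/a_n| = [(4n³ + 5n + 8)/(4(n+1)³ + 5(n+1) + 8)] · 11/5 → 11/5 as n → ∞.
Convergence for |w − 6| · 11/5 < 1, i.e. |w − 6| < 5/11. So R = 5/11.

R = 5/11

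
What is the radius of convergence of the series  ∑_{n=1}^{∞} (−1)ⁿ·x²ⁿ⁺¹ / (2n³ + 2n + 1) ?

Ratio test: |a_{n+1}/a_n| = (2n³ + 2n + 1)/(2(n+1)³ + 2(n+1) + 1) → 1 as n → ∞.
Since the exponent of x increases by 2 each term, convergence requires |x|² < 1, hence R = 1.

R = 1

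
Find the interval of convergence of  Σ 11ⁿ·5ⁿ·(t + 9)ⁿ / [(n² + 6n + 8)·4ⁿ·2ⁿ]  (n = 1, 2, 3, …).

[-503/55, -487/55]

Apply the ratio test: |a_{n+1}| / |a_n| = [(n² + 6n + 8)/((n+1)² + 6(n+1) + 8)] · 11·5/(4·2), which tends to 55/8 as n → ∞.
Convergence for |t + 9| · 55/8 < 1, i.e. |t + 9| < 8/55. So R = 8/55.
Check t = -487/55: absolute convergence follows by limit comparison with Σ 1/n².
Check t = -503/55: absolute convergence follows by limit comparison with Σ 1/n².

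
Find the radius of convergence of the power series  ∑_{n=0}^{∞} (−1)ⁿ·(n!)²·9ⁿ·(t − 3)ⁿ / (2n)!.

R = 4/9

The ratio of consecutive coefficients is (n+1)²/[(2n+1)·(2n+2)] · 9 → 9/4.
Thus R = 1/(9/4) = 4/9.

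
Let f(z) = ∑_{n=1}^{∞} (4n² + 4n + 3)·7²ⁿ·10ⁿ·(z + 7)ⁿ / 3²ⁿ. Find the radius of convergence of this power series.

Apply the ratio test: |a_{n+1}| / |a_n| = [(4(n+1)² + 4(n+1) + 3)/(4n² + 4n + 3)] · 49·10/9, which tends to 490/9 as n → ∞.
Thus R = 1/(490/9) = 9/490.

R = 9/490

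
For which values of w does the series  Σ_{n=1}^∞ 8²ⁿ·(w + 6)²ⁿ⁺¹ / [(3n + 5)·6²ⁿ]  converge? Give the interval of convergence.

By the ratio test, |a_{n+1}/a_n| = [(3n + 5)/(3(n+1) + 5)] · 64/36 → 16/9.
Since the exponent of (w + 6) increases by 2 each term, convergence requires |w + 6|² < 9/16, hence R = 3/4.
When w = -21/4, the terms are asymptotic to a nonzero constant times 1/n, so the series diverges by limit comparison with Σ 1/n.
When w = -27/4, comparison with the harmonic series Σ 1/n shows the series diverges.

(-27/4, -21/4)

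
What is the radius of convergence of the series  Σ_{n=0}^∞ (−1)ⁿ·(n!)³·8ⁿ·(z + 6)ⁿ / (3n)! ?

Apply the ratio test: |a_{n+1}| / |a_n| = (n+1)³/[(3n+1)·(3n+2)·(3n+3)] · 8, which tends to 8/27 as n → ∞.
Hence the series converges for |z + 6| < 1/(8/27) = 27/8, so the radius of convergence is 27/8.

R = 27/8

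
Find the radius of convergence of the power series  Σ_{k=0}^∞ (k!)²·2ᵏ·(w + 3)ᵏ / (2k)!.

Apply the ratio test: |a_{k+1}| / |a_k| = (k+1)²/[(2k+1)·(2k+2)] · 2, which tends to 1/2 as k → ∞.
Hence the series converges for |w + 3| < 1/(1/2) = 2, so the radius of convergence is 2.

R = 2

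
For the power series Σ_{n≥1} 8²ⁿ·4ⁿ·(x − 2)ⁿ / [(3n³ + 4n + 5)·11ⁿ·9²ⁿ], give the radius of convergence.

R = 891/256

Apply the ratio test: |a_{n+1}| / |a_n| = [(3n³ + 4n + 5)/(3(n+1)³ + 4(n+1) + 5)] · 64·4/(11·81), which tends to 256/891 as n → ∞.
Convergence for |x − 2| · 256/891 < 1, i.e. |x − 2| < 891/256. So R = 891/256.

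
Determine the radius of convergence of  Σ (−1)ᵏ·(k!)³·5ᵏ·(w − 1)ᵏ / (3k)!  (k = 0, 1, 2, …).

Apply the ratio test: |a_{k+1}| / |a_k| = (k+1)³/[(3k+1)·(3k+2)·(3k+3)] · 5, which tends to 5/27 as k → ∞.
The series converges when 5/27 · |w − 1| < 1, giving R = 27/5.

R = 27/5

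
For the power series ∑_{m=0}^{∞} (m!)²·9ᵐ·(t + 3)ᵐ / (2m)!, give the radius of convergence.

R = 4/9

Ratio test: |a_{m+1}/a_m| = (m+1)²/[(2m+1)·(2m+2)] · 9 → 9/4 as m → ∞.
The series converges when 9/4 · |t + 3| < 1, giving R = 4/9.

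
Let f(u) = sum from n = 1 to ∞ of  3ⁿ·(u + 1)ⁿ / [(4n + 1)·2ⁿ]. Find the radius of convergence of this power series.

R = 2/3

Ratio test: |a_{n+1}/a_n| = [(4n + 1)/(4(n+1) + 1)] · 3/2 → 3/2 as n → ∞.
Convergence for |u + 1| · 3/2 < 1, i.e. |u + 1| < 2/3. So R = 2/3.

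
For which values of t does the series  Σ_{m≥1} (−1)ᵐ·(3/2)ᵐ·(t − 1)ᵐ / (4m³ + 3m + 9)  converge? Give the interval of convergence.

[1/3, 5/3]

The ratio of consecutive coefficients is [(4m³ + 3m + 9)/(4(m+1)³ + 3(m+1) + 9)] · 3/2 → 3/2.
Thus R = 1/(3/2) = 2/3.
At t = 5/3: the terms are on the order of 1/m³, so the series converges absolutely by comparison with the p-series (p = 3 > 1).
When t = 1/3, absolute convergence follows by limit comparison with Σ 1/m³.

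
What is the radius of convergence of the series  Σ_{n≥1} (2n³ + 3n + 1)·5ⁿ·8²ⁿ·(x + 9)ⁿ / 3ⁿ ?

The ratio of consecutive coefficients is [(2(n+1)³ + 3(n+1) + 1)/(2n³ + 3n + 1)] · 5·64/3 → 320/3.
Convergence for |x + 9| · 320/3 < 1, i.e. |x + 9| < 3/320. So R = 3/320.

R = 3/320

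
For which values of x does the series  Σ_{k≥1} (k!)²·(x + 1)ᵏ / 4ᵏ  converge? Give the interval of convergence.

The ratio of consecutive coefficients is (k+1)² · 1/4 → ∞.
The terms grow without bound for any (x + 1) ≠ 0, so R = 0 (convergence only at x = -1).

{-1}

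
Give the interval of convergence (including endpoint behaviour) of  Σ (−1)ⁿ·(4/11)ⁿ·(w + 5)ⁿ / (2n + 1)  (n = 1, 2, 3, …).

Ratio test: |a_{n+1}/a_n| = [(2n + 1)/(2(n+1) + 1)] · 4/11 → 4/11 as n → ∞.
Convergence for |w + 5| · 4/11 < 1, i.e. |w + 5| < 11/4. So R = 11/4.
Endpoint w = -9/4: an alternating series whose terms decrease to 0 in absolute value, so it converges by the Leibniz criterion.
At w = -31/4: the terms are asymptotic to a nonzero constant times 1/n, so the series diverges by limit comparison with Σ 1/n.

(-31/4, -9/4]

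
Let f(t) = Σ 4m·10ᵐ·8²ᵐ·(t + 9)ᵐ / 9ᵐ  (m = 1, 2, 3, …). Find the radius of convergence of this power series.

By the ratio test, |a_{m+1}/a_m| = [4(m+1)/4m] · 10·64/9 → 640/9.
Hence the series converges for |t + 9| < 1/(640/9) = 9/640, so the radius of convergence is 9/640.

R = 9/640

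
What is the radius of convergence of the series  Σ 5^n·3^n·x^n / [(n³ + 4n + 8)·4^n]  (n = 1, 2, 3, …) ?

R = 4/15

By the ratio test, |a_{n+1}/a_n| = [(n³ + 4n + 8)/((n+1)³ + 4(n+1) + 8)] · 5·3/4 → 15/4.
The series converges when 15/4 · |x| < 1, giving R = 4/15.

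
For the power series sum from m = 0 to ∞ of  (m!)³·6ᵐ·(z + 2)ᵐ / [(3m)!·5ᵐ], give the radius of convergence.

R = 45/2

Apply the ratio test: |a_{m+1}| / |a_m| = (m+1)³/[(3m+1)·(3m+2)·(3m+3)] · 6/5, which tends to 2/45 as m → ∞.
Hence the series converges for |z + 2| < 1/(2/45) = 45/2, so the radius of convergence is 45/2.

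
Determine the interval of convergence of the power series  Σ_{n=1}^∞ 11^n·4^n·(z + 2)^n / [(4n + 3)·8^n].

[-24/11, -20/11)

The ratio of consecutive coefficients is [(4n + 3)/(4(n+1) + 3)] · 11·4/8 → 11/2.
Convergence for |z + 2| · 11/2 < 1, i.e. |z + 2| < 2/11. So R = 2/11.
Endpoint z = -20/11: the terms behave like c/n; limit comparison with the harmonic series gives divergence.
Endpoint z = -24/11: the terms alternate in sign and decrease monotonically to 0 in absolute value (size ~ c/n), so the alternating series test gives convergence.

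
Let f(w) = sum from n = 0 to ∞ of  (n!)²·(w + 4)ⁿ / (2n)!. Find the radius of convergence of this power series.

R = 4

By the ratio test, |a_{n+1}/a_n| = (n+1)²/[(2n+1)·(2n+2)] → 1/4.
Hence the series converges for |w + 4| < 1/(1/4) = 4, so the radius of convergence is 4.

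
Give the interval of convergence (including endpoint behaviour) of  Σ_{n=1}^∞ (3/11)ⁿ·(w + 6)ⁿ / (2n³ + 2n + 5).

Apply the ratio test: |a_{n+1}| / |a_n| = [(2n³ + 2n + 5)/(2(n+1)³ + 2(n+1) + 5)] · 3/11, which tends to 3/11 as n → ∞.
Hence the series converges for |w + 6| < 1/(3/11) = 11/3, so the radius of convergence is 11/3.
Endpoint w = -7/3: the terms are on the order of 1/n³, so the series converges absolutely by comparison with the p-series (p = 3 > 1).
Check w = -29/3: the series is dominated by a constant times Σ 1/n³, which converges (p = 3 > 1).

[-29/3, -7/3]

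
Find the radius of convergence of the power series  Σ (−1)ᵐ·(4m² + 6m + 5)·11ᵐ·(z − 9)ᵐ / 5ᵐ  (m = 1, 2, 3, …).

R = 5/11

Ratio test: |a_{m+1}/a_m| = [(4(m+1)² + 6(m+1) + 5)/(4m² + 6m + 5)] · 11/5 → 11/5 as m → ∞.
The series converges when 11/5 · |z − 9| < 1, giving R = 5/11.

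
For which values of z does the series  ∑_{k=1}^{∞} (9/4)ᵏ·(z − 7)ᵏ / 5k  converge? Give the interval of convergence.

[59/9, 67/9)

The ratio of consecutive coefficients is [5k/5(k+1)] · 9/4 → 9/4.
Thus R = 1/(9/4) = 4/9.
At z = 67/9: the terms behave like c/k; limit comparison with the harmonic series gives divergence.
Check z = 59/9: an alternating series whose terms decrease to 0 in absolute value, so it converges by the Leibniz criterion.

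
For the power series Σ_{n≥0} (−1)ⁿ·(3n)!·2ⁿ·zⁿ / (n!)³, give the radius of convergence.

Ratio test: |a_{n+1}/a_n| = (3n+1)·(3n+2)·(3n+3)/(n+1)³ · 2 → 54 as n → ∞.
The series converges when 54 · |z| < 1, giving R = 1/54.

R = 1/54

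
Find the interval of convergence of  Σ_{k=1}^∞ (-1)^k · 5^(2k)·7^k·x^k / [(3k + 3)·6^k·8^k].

(-48/175, 48/175]

Ratio test: |a_{k+1}/a_k| = [(3k + 3)/(3(k+1) + 3)] · 25·7/(6·8) → 175/48 as k → ∞.
The series converges when 175/48 · |x| < 1, giving R = 48/175.
Check x = 48/175: convergence follows from the alternating series test (terms decrease monotonically to 0).
Check x = -48/175: the terms are asymptotic to a nonzero constant times 1/k, so the series diverges by limit comparison with Σ 1/k.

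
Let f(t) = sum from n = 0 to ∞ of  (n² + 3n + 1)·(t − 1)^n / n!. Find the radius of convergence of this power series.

R = ∞

The ratio of consecutive coefficients is ((n+1)² + 3(n+1) + 1)/(n² + 3n + 1) · 1/(n+1) → 0.
The ratio tends to 0 regardless of t, hence R = ∞.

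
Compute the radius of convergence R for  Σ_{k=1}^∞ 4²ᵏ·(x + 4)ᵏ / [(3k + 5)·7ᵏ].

R = 7/16

Apply the ratio test: |a_{k+1}| / |a_k| = [(3k + 5)/(3(k+1) + 5)] · 16/7, which tends to 16/7 as k → ∞.
The series converges when 16/7 · |x + 4| < 1, giving R = 7/16.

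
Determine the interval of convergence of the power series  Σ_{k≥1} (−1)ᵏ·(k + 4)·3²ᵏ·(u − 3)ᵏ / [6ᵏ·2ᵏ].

Apply the ratio test: |a_{k+1}| / |a_k| = [((k+1) + 4)/(k + 4)] · 9/(6·2), which tends to 3/4 as k → ∞.
Convergence for |u − 3| · 3/4 < 1, i.e. |u − 3| < 4/3. So R = 4/3.
Check u = 13/3: the terms do not tend to 0, so the series diverges.
When u = 5/3, the terms have absolute value of order k, which does not tend to 0, so the series diverges by the divergence test.

(5/3, 13/3)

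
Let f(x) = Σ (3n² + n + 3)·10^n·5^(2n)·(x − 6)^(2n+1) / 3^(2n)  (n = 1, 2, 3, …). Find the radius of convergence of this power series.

R = 3√10/50

Apply the ratio test: |a_{n+1}| / |a_n| = [(3(n+1)² + (n+1) + 3)/(3n² + n + 3)] · 10·25/9, which tends to 250/9 as n → ∞.
Since the exponent of (x − 6) increases by 2 each term, convergence requires |x − 6|² < 9/250, hence R = 3√10/50.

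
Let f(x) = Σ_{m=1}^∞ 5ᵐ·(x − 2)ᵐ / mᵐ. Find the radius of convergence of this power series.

R = ∞

Root test: |a_m|^(1/m) = 5/m → 0.
The limit is 0 for every x, so R = ∞.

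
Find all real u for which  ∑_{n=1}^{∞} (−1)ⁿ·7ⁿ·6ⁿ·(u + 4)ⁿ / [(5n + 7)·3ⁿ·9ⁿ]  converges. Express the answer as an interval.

(-65/14, -47/14]

The ratio of consecutive coefficients is [(5n + 7)/(5(n+1) + 7)] · 7·6/(3·9) → 14/9.
The series converges when 14/9 · |u + 4| < 1, giving R = 9/14.
When u = -47/14, an alternating series whose terms decrease to 0 in absolute value, so it converges by the Leibniz criterion.
Endpoint u = -65/14: comparison with the harmonic series Σ 1/n shows the series diverges.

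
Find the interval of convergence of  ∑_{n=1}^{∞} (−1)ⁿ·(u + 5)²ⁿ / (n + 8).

Ratio test: |a_{n+1}/a_n| = (n + 8)/((n+1) + 8) → 1 as n → ∞.
Since the exponent of (u + 5) increases by 2 each term, convergence requires |u + 5|² < 1, hence R = 1.
Endpoint u = -4: an alternating series whose terms decrease to 0 in absolute value, so it converges by the Leibniz criterion.
At u = -6: an alternating series whose terms decrease to 0 in absolute value, so it converges by the Leibniz criterion.

[-6, -4]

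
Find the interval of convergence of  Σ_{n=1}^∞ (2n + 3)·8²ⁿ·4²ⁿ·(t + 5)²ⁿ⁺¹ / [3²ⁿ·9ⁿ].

Ratio test: |a_{n+1}/a_n| = [(2(n+1) + 3)/(2n + 3)] · 64·16/(9·9) → 1024/81 as n → ∞.
Writing y = (t + 5)², the series in y has radius 81/1024, so |t + 5| < √(81/1024) = 9/32 and R = 9/32.
Check t = -151/32: the n-th term does not approach 0; divergence by the term test.
Check t = -169/32: the terms do not tend to 0, so the series diverges.

(-169/32, -151/32)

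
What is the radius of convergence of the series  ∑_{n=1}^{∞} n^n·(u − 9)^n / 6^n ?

Applying the root test, |a_n|^(1/n) = n/6 → ∞.
The root grows without bound, so R = 0 (convergence only at u = 9).

R = 0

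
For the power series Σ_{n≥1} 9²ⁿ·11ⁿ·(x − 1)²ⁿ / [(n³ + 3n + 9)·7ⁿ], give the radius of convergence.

R = √77/99

The ratio of consecutive coefficients is [(n³ + 3n + 9)/((n+1)³ + 3(n+1) + 9)] · 81·11/7 → 891/7.
Successive powers of (x − 1) differ by 2, so the series converges when |x − 1|² · 891/7 < 1, i.e. |x − 1| < √(7/891). So R = √77/99.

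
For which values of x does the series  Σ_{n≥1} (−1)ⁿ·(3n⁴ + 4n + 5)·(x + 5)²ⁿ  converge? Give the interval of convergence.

(-6, -4)

Apply the ratio test: |a_{n+1}| / |a_n| = (3(n+1)⁴ + 4(n+1) + 5)/(3n⁴ + 4n + 5), which tends to 1 as n → ∞.
Writing y = (x + 5)², the series in y has radius 1, so |x + 5| < √(1) = 1 and R = 1.
At x = -4: the terms do not tend to 0, so the series diverges.
Check x = -6: the terms do not tend to 0, so the series diverges.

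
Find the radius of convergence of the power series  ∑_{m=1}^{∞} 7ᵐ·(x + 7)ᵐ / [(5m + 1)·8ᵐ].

Apply the ratio test: |a_{m+1}| / |a_m| = [(5m + 1)/(5(m+1) + 1)] · 7/8, which tends to 7/8 as m → ∞.
Hence the series converges for |x + 7| < 1/(7/8) = 8/7, so the radius of convergence is 8/7.

R = 8/7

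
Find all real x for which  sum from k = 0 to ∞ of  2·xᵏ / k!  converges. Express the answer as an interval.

Ratio test: |a_{k+1}/a_k| = 2/2 · 1/(k+1) → 0 as k → ∞.
The ratio tends to 0 regardless of x, hence R = ∞.

(−∞, ∞)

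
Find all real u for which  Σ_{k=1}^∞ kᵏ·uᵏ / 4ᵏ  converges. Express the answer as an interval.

{0}

By the Cauchy root test, |a_k|^(1/k) = k/4 → ∞.
The root grows without bound, so R = 0 (convergence only at u = 0).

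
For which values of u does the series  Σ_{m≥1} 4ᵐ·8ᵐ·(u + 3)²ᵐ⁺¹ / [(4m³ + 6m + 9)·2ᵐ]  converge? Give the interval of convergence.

Ratio test: |a_{m+1}/a_m| = [(4m³ + 6m + 9)/(4(m+1)³ + 6(m+1) + 9)] · 4·8/2 → 16 as m → ∞.
Writing y = (u + 3)², the series in y has radius 1/16, so |u + 3| < √(1/16) = 1/4 and R = 1/4.
At u = -11/4: the terms are on the order of 1/m³, so the series converges absolutely by comparison with the p-series (p = 3 > 1).
Check u = -13/4: the terms are on the order of 1/m³, so the series converges absolutely by comparison with the p-series (p = 3 > 1).

[-13/4, -11/4]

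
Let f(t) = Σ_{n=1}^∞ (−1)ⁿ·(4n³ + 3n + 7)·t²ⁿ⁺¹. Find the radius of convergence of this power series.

R = 1

The ratio of consecutive coefficients is (4(n+1)³ + 3(n+1) + 7)/(4n³ + 3n + 7) → 1.
Writing y = t², the series in y has radius 1, so |t| < √(1) = 1 and R = 1.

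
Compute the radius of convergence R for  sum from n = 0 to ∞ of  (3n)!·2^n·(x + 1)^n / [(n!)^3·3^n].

By the ratio test, |a_{n+1}/a_n| = (3n+1)·(3n+2)·(3n+3)/(n+1)³ · 2/3 → 18.
Thus R = 1/(18) = 1/18.

R = 1/18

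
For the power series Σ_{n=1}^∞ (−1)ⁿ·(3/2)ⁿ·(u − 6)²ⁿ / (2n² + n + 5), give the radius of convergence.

Apply the ratio test: |a_{n+1}| / |a_n| = [(2n² + n + 5)/(2(n+1)² + (n+1) + 5)] · 3/2, which tends to 3/2 as n → ∞.
Since the exponent of (u − 6) increases by 2 each term, convergence requires |u − 6|² < 2/3, hence R = √6/3.

R = √6/3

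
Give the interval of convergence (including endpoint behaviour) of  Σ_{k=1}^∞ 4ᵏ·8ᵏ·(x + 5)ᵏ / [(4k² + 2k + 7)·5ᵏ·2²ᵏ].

The ratio of consecutive coefficients is [(4k² + 2k + 7)/(4(k+1)² + 2(k+1) + 7)] · 4·8/(5·4) → 8/5.
Thus R = 1/(8/5) = 5/8.
At x = -35/8: the terms are on the order of 1/k², so the series converges absolutely by comparison with the p-series (p = 2 > 1).
Endpoint x = -45/8: the terms are on the order of 1/k², so the series converges absolutely by comparison with the p-series (p = 2 > 1).

[-45/8, -35/8]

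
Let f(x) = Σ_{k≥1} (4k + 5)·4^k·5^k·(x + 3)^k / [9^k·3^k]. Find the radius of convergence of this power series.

R = 27/20

By the ratio test, |a_{k+1}/a_k| = [(4(k+1) + 5)/(4k + 5)] · 4·5/(9·3) → 20/27.
Hence the series converges for |x + 3| < 1/(20/27) = 27/20, so the radius of convergence is 27/20.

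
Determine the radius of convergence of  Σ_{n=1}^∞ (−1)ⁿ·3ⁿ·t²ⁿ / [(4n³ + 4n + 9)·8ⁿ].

R = 2√6/3

By the ratio test, |a_{n+1}/a_n| = [(4n³ + 4n + 9)/(4(n+1)³ + 4(n+1) + 9)] · 3/8 → 3/8.
Successive powers of t differ by 2, so the series converges when |t|² · 3/8 < 1, i.e. |t| < √(8/3). So R = 2√6/3.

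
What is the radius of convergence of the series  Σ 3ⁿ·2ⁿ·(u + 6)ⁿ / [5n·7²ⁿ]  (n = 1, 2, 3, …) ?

The ratio of consecutive coefficients is [5n/5(n+1)] · 3·2/49 → 6/49.
Thus R = 1/(6/49) = 49/6.

R = 49/6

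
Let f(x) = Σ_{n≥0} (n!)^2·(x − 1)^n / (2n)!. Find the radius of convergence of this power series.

R = 4

The ratio of consecutive coefficients is (n+1)²/[(2n+1)·(2n+2)] → 1/4.
Convergence for |x − 1| · 1/4 < 1, i.e. |x − 1| < 4. So R = 4.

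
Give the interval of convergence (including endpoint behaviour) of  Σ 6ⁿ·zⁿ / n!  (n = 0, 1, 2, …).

(−∞, ∞)

By the ratio test, |a_{n+1}/a_n| = 6 · 1/(n+1) → 0.
The limit is 0, so the series converges for all z; R = ∞.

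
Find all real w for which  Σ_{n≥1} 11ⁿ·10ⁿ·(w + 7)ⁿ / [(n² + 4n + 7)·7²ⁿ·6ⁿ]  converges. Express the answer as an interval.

Ratio test: |a_{n+1}/a_n| = [(n² + 4n + 7)/((n+1)² + 4(n+1) + 7)] · 11·10/(49·6) → 55/147 as n → ∞.
Hence the series converges for |w + 7| < 1/(55/147) = 147/55, so the radius of convergence is 147/55.
Endpoint w = -238/55: absolute convergence follows by limit comparison with Σ 1/n².
Check w = -532/55: the series is dominated by a constant times Σ 1/n², which converges (p = 2 > 1).

[-532/55, -238/55]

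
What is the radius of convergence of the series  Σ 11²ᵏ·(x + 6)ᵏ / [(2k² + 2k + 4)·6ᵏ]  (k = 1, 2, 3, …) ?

Apply the ratio test: |a_{k+1}| / |a_k| = [(2k² + 2k + 4)/(2(k+1)² + 2(k+1) + 4)] · 121/6, which tends to 121/6 as k → ∞.
The series converges when 121/6 · |x + 6| < 1, giving R = 6/121.

R = 6/121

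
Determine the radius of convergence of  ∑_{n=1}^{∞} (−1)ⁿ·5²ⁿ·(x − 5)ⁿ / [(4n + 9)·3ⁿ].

R = 3/25

The ratio of consecutive coefficients is [(4n + 9)/(4(n+1) + 9)] · 25/3 → 25/3.
The series converges when 25/3 · |x − 5| < 1, giving R = 3/25.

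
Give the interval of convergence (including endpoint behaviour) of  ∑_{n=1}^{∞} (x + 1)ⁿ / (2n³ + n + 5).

[-2, 0]

Ratio test: |a_{n+1}/a_n| = (2n³ + n + 5)/(2(n+1)³ + (n+1) + 5) → 1 as n → ∞.
So the series converges when |x + 1| < 1 and diverges when |x + 1| > 1; R = 1.
Endpoint x = 0: the terms are on the order of 1/n³, so the series converges absolutely by comparison with the p-series (p = 3 > 1).
Endpoint x = -2: absolute convergence follows by limit comparison with Σ 1/n³.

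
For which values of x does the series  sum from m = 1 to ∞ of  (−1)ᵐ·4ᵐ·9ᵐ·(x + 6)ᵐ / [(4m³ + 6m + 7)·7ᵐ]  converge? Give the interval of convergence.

[-223/36, -209/36]

Ratio test: |a_{m+1}/a_m| = [(4m³ + 6m + 7)/(4(m+1)³ + 6(m+1) + 7)] · 4·9/7 → 36/7 as m → ∞.
Thus R = 1/(36/7) = 7/36.
Endpoint x = -209/36: absolute convergence follows by limit comparison with Σ 1/m³.
When x = -223/36, the series is dominated by a constant times Σ 1/m³, which converges (p = 3 > 1).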